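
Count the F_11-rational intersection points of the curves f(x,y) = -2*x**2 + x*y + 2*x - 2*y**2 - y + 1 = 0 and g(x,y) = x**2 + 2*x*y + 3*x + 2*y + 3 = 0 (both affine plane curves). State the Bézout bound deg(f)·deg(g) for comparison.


Common zeros: ∅; count = 0; Bézout bound = 4.

deg(f) = 2, deg(g) = 2, so Bézout bound = 4.
Scan x ∈ F_11. For each x, list the y ∈ F_11 with f(x, y) ≡ 0 and those with g(x, y) ≡ 0 (mod 11); the common zeros in that column are the intersection.
  x = 0: f ≡ 0 at y ∈ {6, 10}; g ≡ 0 at y ∈ {4}; common: ∅.
  x = 1: f ≡ 0 at y ∈ ∅; g ≡ 0 at y ∈ {1}; common: ∅.
  x = 2: f ≡ 0 at y ∈ ∅; g ≡ 0 at y ∈ {7}; common: ∅.
  x = 3: f ≡ 0 at y ∈ {0, 1}; g ≡ 0 at y ∈ {7}; common: ∅.
  x = 4: f ≡ 0 at y ∈ {1, 6}; g ≡ 0 at y ∈ {9}; common: ∅.
  x = 5: f ≡ 0 at y ∈ {4, 9}; g ≡ 0 at y ∈ {1}; common: ∅.
  x = 6: f ≡ 0 at y ∈ {9, 10}; g ≡ 0 at y ∈ {3}; common: ∅.
  x = 7: f ≡ 0 at y ∈ ∅; g ≡ 0 at y ∈ {3}; common: ∅.
  x = 8: f ≡ 0 at y ∈ ∅; g ≡ 0 at y ∈ {9}; common: ∅.
  x = 9: f ≡ 0 at y ∈ {0, 4}; g ≡ 0 at y ∈ {6}; common: ∅.
  x = 10: f ≡ 0 at y ∈ ∅; g ≡ 0 at y ∈ ∅; common: ∅.
Collecting: common zeros = ∅, so the count is 0.
Comparison with the Bézout bound: 0 ≤ 4 = deg(f)·deg(g), as expected for curves with no common component (the affine F_11-count falls short of the bound because intersections may lie at infinity, over extension fields, or carry multiplicity).


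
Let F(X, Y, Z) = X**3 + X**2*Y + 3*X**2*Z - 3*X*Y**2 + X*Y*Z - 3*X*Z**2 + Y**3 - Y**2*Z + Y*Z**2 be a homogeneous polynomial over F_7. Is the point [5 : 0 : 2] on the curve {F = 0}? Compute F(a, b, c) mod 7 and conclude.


F(5,0,2) ≡ 5 (mod 7); P is NOT on the curve.

Evaluate F(5, 0, 2) term-by-term (mod 7).
  X**3 ↦ 1·125·1·1 = 125
  X**2*Y ↦ 1·25·0·1 = 0
  3*X**2*Z ↦ 3·25·1·2 = 150
  -3*X*Y**2 ↦ -3·5·0·1 = 0
  X*Y*Z ↦ 1·5·0·2 = 0
  -3*X*Z**2 ↦ -3·5·1·4 = -60
  Y**3 ↦ 1·1·0·1 = 0
  -Y**2*Z ↦ -1·1·0·2 = 0
  Y*Z**2 ↦ 1·1·0·4 = 0
Sum: F(5, 0, 2) = (125) + (0) + (150) + (0) + (0) + (-60) + (0) + (0) + (0) = 215.
Reducing mod 7: 215 ≡ 5 (mod 7).
Since F(a, b, c) ≡ 5 ≠ 0 (mod 7), P does NOT lie on the curve.


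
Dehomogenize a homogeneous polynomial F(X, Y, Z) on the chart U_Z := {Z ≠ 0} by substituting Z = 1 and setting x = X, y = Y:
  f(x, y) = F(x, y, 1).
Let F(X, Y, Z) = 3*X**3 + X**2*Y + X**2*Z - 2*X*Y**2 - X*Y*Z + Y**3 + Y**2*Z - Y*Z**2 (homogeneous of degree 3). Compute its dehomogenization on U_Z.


f(x, y) = 3*x**3 + x**2*y + x**2 - 2*x*y**2 - x*y + y**3 + y**2 - y

On U_Z we set Z = 1. Each monomial c·X^i·Y^j·Z^k in F becomes c·x^i·y^j·1^k = c·x^i·y^j.
Substituting Z = 1: F(X, Y, 1) = 3*x**3 + x**2*y + x**2 - 2*x*y**2 - x*y + y**3 + y**2 - y.
Note: deg(f) ≤ deg(F) = 3; strict inequality happens when F is divisible by Z (lost terms).


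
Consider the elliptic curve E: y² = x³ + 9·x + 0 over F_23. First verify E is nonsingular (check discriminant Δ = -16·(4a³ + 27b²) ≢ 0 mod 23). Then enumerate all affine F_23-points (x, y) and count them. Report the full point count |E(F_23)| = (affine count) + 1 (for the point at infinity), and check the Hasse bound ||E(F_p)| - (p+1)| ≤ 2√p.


Affine points = {(0, 0), (2, 7), (2, 16), (3, 10), (3, 13), (4, 10), (4, 13), (5, 3), (5, 20), (8, 3), (8, 20), (10, 3), (10, 20), (11, 2), (11, 21), (14, 8), (14, 15), (16, 10), (16, 13), (17, 11), (17, 12), (22, 6), (22, 17)}; affine count = 23; |E(F_23)| = 24.

Discriminant check: Δ ∝ 4a³ + 27b² = 4·9³ + 27·0² = 4·729 + 27·0 ≡ 18 (mod 23). Nonzero ⇒ E is nonsingular.
For each x ∈ F_23, compute rhs = x³ + 9·x + 0 mod 23, then count y ∈ F_23 with y² ≡ rhs.
  x = 0: rhs = 0, matching y values: 0 (1 points).
  x = 1: rhs = 10, matching y values: none (0 points).
  x = 2: rhs = 3, matching y values: 7, 16 (2 points).
  x = 3: rhs = 8, matching y values: 10, 13 (2 points).
  x = 4: rhs = 8, matching y values: 10, 13 (2 points).
  x = 5: rhs = 9, matching y values: 3, 20 (2 points).
  x = 6: rhs = 17, matching y values: none (0 points).
  x = 7: rhs = 15, matching y values: none (0 points).
  x = 8: rhs = 9, matching y values: 3, 20 (2 points).
  x = 9: rhs = 5, matching y values: none (0 points).
  x = 10: rhs = 9, matching y values: 3, 20 (2 points).
  x = 11: rhs = 4, matching y values: 2, 21 (2 points).
  x = 12: rhs = 19, matching y values: none (0 points).
  x = 13: rhs = 14, matching y values: none (0 points).
  x = 14: rhs = 18, matching y values: 8, 15 (2 points).
  x = 15: rhs = 14, matching y values: none (0 points).
  x = 16: rhs = 8, matching y values: 10, 13 (2 points).
  x = 17: rhs = 6, matching y values: 11, 12 (2 points).
  x = 18: rhs = 14, matching y values: none (0 points).
  x = 19: rhs = 15, matching y values: none (0 points).
  x = 20: rhs = 15, matching y values: none (0 points).
  x = 21: rhs = 20, matching y values: none (0 points).
  x = 22: rhs = 13, matching y values: 6, 17 (2 points).
Total affine count: 23.
Full point count |E(F_23)| = 23 + 1 = 24.
Hasse bound: |24 − (23+1)| = |0| = 0 ≤ 2√23 ≈ 9.5917 ✓.


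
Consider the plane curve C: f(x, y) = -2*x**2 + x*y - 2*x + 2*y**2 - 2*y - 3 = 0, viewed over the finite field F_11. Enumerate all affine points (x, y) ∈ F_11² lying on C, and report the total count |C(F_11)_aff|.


Affine F_11-points: {(10, 9)}; count = 1.

For each of the 121 pairs (x, y) ∈ F_11², evaluate f(x, y) mod 11. Record the zeros.
  x = 0: [0↦8, 1↦8, 2↦1, 3↦9, 4↦10, 5↦4, 6↦2, 7↦4, 8↦10, 9↦9, 10↦1]  zeros at y ∈ ∅
  x = 1: [0↦4, 1↦5, 2↦10, 3↦8, 4↦10, 5↦5, 6↦4, 7↦7, 8↦3, 9↦3, 10↦7]  zeros at y ∈ ∅
  x = 2: [0↦7, 1↦9, 2↦4, 3↦3, 4↦6, 5↦2, 6↦2, 7↦6, 8↦3, 9↦4, 10↦9]  zeros at y ∈ ∅
  x = 3: [0↦6, 1↦9, 2↦5, 3↦5, 4↦9, 5↦6, 6↦7, 7↦1, 8↦10, 9↦1, 10↦7]  zeros at y ∈ ∅
  x = 4: [0↦1, 1↦5, 2↦2, 3↦3, 4↦8, 5↦6, 6↦8, 7↦3, 8↦2, 9↦5, 10↦1]  zeros at y ∈ ∅
  x = 5: [0↦3, 1↦8, 2↦6, 3↦8, 4↦3, 5↦2, 6↦5, 7↦1, 8↦1, 9↦5, 10↦2]  zeros at y ∈ ∅
  x = 6: [0↦1, 1↦7, 2↦6, 3↦9, 4↦5, 5↦5, 6↦9, 7↦6, 8↦7, 9↦1, 10↦10]  zeros at y ∈ ∅
  x = 7: [0↦6, 1↦2, 2↦2, 3↦6, 4↦3, 5↦4, 6↦9, 7↦7, 8↦9, 9↦4, 10↦3]  zeros at y ∈ ∅
  x = 8: [0↦7, 1↦4, 2↦5, 3↦10, 4↦8, 5↦10, 6↦5, 7↦4, 8↦7, 9↦3, 10↦3]  zeros at y ∈ ∅
  x = 9: [0↦4, 1↦2, 2↦4, 3↦10, 4↦9, 5↦1, 6↦8, 7↦8, 8↦1, 9↦9, 10↦10]  zeros at y ∈ ∅
  x = 10: [0↦8, 1↦7, 2↦10, 3↦6, 4↦6, 5↦10, 6↦7, 7↦8, 8↦2, 9↦0, 10↦2]  zeros at y ∈ {9}
Collecting zeros: affine points = {(10, 9)}.
Total count |C(F_11)_aff| = 1.


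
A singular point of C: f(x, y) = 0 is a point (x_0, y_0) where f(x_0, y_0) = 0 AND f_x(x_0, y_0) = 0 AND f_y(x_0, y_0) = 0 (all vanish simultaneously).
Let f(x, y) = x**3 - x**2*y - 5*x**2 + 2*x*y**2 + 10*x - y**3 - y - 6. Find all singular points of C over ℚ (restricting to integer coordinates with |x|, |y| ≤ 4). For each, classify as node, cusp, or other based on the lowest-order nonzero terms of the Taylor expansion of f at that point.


Singular points: {(2, 1)}; classification: cusp.

Compute partial derivatives:
  f_x = 3*x**2 - 2*x*y - 10*x + 2*y**2 + 10.
  f_y = -x**2 + 4*x*y - 3*y**2 - 1.
Scan x_0 ∈ {−4, ..., 4}. For each x_0, f_y(x_0, y) is a polynomial in y; find its integer roots y ∈ {−4, ..., 4}, then test f_x and f at those candidates.
  x = -4: f_y(-4, y) = -3*y**2 - 16*y - 17; no integer root y with |y| ≤ 4.
  x = -3: f_y(-3, y) = -3*y**2 - 12*y - 10; no integer root y with |y| ≤ 4.
  x = -2: f_y(-2, y) = -3*y**2 - 8*y - 5; vanishes at y ∈ {-1}. (-2, -1): f_x = 40 ≠ 0.
  x = -1: f_y(-1, y) = -3*y**2 - 4*y - 2; no integer root y with |y| ≤ 4.
  x = 0: f_y(0, y) = -3*y**2 - 1; no integer root y with |y| ≤ 4.
  x = 1: f_y(1, y) = -3*y**2 + 4*y - 2; no integer root y with |y| ≤ 4.
  x = 2: f_y(2, y) = -3*y**2 + 8*y - 5; vanishes at y ∈ {1}. (2, 1): f_x = 0, f = 0 — SINGULAR.
  x = 3: f_y(3, y) = -3*y**2 + 12*y - 10; no integer root y with |y| ≤ 4.
  x = 4: f_y(4, y) = -3*y**2 + 16*y - 17; no integer root y with |y| ≤ 4.
Only singular point on the grid: (2, 1).
Classify: substitute x = 2 + u, y = 1 + v and expand: f = u**3 - u**2*v + 2*u*v**2 - v**3 + v**2.
No constant or linear terms (consistent with a singular point). Quadratic part: v**2. Cubic part: u**3 - u**2*v + 2*u*v**2 - v**3.
The quadratic part v**2 is a perfect square, so there is a single (double) tangent line v = 0, i.e. y = 1. Restricting the cubic part to that line (v = 0) leaves u**3 ≠ 0, so f is not divisible by v and the branch is v² ≈ -u**3 to lowest order — this is a cusp.
Classification: cusp.


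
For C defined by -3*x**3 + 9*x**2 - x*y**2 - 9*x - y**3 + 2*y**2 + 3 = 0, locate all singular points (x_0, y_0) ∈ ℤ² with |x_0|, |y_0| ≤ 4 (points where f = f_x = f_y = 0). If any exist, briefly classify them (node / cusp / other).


Singular points: {(1, 0)}; classification: cusp.

Compute partial derivatives:
  f_x = -9*x**2 + 18*x - y**2 - 9.
  f_y = -2*x*y - 3*y**2 + 4*y.
Scan x_0 ∈ {−4, ..., 4}. For each x_0, f_y(x_0, y) is a polynomial in y; find its integer roots y ∈ {−4, ..., 4}, then test f_x and f at those candidates.
  x = -4: f_y(-4, y) = -3*y**2 + 12*y; vanishes at y ∈ {0, 4}. (-4, 0): f_x = -225 ≠ 0; (-4, 4): f_x = -241 ≠ 0.
  x = -3: f_y(-3, y) = -3*y**2 + 10*y; vanishes at y ∈ {0}. (-3, 0): f_x = -144 ≠ 0.
  x = -2: f_y(-2, y) = -3*y**2 + 8*y; vanishes at y ∈ {0}. (-2, 0): f_x = -81 ≠ 0.
  x = -1: f_y(-1, y) = -3*y**2 + 6*y; vanishes at y ∈ {0, 2}. (-1, 0): f_x = -36 ≠ 0; (-1, 2): f_x = -40 ≠ 0.
  x = 0: f_y(0, y) = -3*y**2 + 4*y; vanishes at y ∈ {0}. (0, 0): f_x = -9 ≠ 0.
  x = 1: f_y(1, y) = -3*y**2 + 2*y; vanishes at y ∈ {0}. (1, 0): f_x = 0, f = 0 — SINGULAR.
  x = 2: f_y(2, y) = -3*y**2; vanishes at y ∈ {0}. (2, 0): f_x = -9 ≠ 0.
  x = 3: f_y(3, y) = -3*y**2 - 2*y; vanishes at y ∈ {0}. (3, 0): f_x = -36 ≠ 0.
  x = 4: f_y(4, y) = -3*y**2 - 4*y; vanishes at y ∈ {0}. (4, 0): f_x = -81 ≠ 0.
Only singular point on the grid: (1, 0).
Classify: substitute x = 1 + u, y = 0 + v and expand: f = -3*u**3 - u*v**2 - v**3 + v**2.
No constant or linear terms (consistent with a singular point). Quadratic part: v**2. Cubic part: -3*u**3 - u*v**2 - v**3.
The quadratic part v**2 is a perfect square, so there is a single (double) tangent line v = 0, i.e. y = 0. Restricting the cubic part to that line (v = 0) leaves -3*u**3 ≠ 0, so f is not divisible by v and the branch is v² ≈ 3*u**3 to lowest order — this is a cusp.
Classification: cusp.


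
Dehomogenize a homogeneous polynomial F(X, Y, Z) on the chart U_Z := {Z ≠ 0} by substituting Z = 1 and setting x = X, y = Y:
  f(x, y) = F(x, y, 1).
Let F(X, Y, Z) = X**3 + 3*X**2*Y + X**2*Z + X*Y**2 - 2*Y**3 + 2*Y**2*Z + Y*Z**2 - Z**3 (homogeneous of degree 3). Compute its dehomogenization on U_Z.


f(x, y) = x**3 + 3*x**2*y + x**2 + x*y**2 - 2*y**3 + 2*y**2 + y - 1

On U_Z we set Z = 1. Each monomial c·X^i·Y^j·Z^k in F becomes c·x^i·y^j·1^k = c·x^i·y^j.
Substituting Z = 1: F(X, Y, 1) = x**3 + 3*x**2*y + x**2 + x*y**2 - 2*y**3 + 2*y**2 + y - 1.
Note: deg(f) ≤ deg(F) = 3; strict inequality happens when F is divisible by Z (lost terms).


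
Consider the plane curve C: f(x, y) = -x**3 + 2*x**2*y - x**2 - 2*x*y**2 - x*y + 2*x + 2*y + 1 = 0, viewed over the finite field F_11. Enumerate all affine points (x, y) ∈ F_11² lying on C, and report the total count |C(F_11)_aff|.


Affine F_11-points: {(0, 5), (3, 6), (4, 5), (4, 7), (5, 3), (5, 5), (6, 3), (6, 10), (7, 10), (10, 7)}; count = 10.

For each of the 121 pairs (x, y) ∈ F_11², evaluate f(x, y) mod 11. Record the zeros.
  x = 0: [0↦1, 1↦3, 2↦5, 3↦7, 4↦9, 5↦0, 6↦2, 7↦4, 8↦6, 9↦8, 10↦10]  zeros at y ∈ {5}
  x = 1: [0↦1, 1↦2, 2↦10, 3↦3, 4↦3, 5↦10, 6↦2, 7↦1, 8↦7, 9↦9, 10↦7]  zeros at y ∈ ∅
  x = 2: [0↦4, 1↦8, 2↦4, 3↦3, 4↦5, 5↦10, 6↦7, 7↦7, 8↦10, 9↦5, 10↦3]  zeros at y ∈ ∅
  x = 3: [0↦4, 1↦4, 2↦3, 3↦1, 4↦9, 5↦5, 6↦0, 7↦5, 8↦9, 9↦1, 10↦3]  zeros at y ∈ {6}
  x = 4: [0↦6, 1↦6, 2↦1, 3↦2, 4↦9, 5↦0, 6↦8, 7↦0, 8↦9, 9↦2, 10↦1]  zeros at y ∈ {5, 7}
  x = 5: [0↦4, 1↦8, 2↦3, 3↦0, 4↦10, 5↦0, 6↦3, 7↦8, 8↦4, 9↦2, 10↦2]  zeros at y ∈ {3, 5}
  x = 6: [0↦3, 1↦4, 2↦3, 3↦0, 4↦6, 5↦10, 6↦1, 7↦1, 8↦10, 9↦6, 10↦0]  zeros at y ∈ {3, 10}
  x = 7: [0↦8, 1↦10, 2↦6, 3↦7, 4↦2, 5↦2, 6↦7, 7↦6, 8↦10, 9↦8, 10↦0]  zeros at y ∈ {10}
  x = 8: [0↦2, 1↦9, 2↦6, 3↦4, 4↦3, 5↦3, 6↦4, 7↦6, 8↦9, 9↦2, 10↦7]  zeros at y ∈ ∅
  x = 9: [0↦1, 1↦6, 2↦8, 3↦7, 4↦3, 5↦7, 6↦8, 7↦6, 8↦1, 9↦4, 10↦4]  zeros at y ∈ ∅
  x = 10: [0↦10, 1↦6, 2↦6, 3↦10, 4↦7, 5↦8, 6↦2, 7↦0, 8↦2, 9↦8, 10↦7]  zeros at y ∈ {7}
Collecting zeros: affine points = {(0, 5), (3, 6), (4, 5), (4, 7), (5, 3), (5, 5), (6, 3), (6, 10), (7, 10), (10, 7)}.
Total count |C(F_11)_aff| = 10.


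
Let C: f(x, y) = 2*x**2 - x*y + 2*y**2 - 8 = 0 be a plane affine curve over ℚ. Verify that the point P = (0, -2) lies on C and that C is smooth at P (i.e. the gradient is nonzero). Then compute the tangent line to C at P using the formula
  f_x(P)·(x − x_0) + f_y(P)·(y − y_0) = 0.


Tangent line at P: 2*x - 8*y - 16 = 0.

Step 1: f(0, -2) = 0, so P lies on C.
Step 2: partial derivatives
  f_x(x, y) = 4*x - y, f_y(x, y) = -x + 4*y.
  f_x(P) = 2, f_y(P) = -8 (gradient nonzero, so P is smooth).
Step 3: tangent line at P: 2·(x − 0) + -8·(y − -2) = 0.
Expanding: 2*x - 8*y - 16 = 0.


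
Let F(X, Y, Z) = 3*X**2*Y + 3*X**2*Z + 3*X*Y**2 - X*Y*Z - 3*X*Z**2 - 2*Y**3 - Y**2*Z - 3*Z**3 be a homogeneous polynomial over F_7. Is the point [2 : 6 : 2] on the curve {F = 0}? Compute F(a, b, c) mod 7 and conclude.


F(2,6,2) ≡ 2 (mod 7); P is NOT on the curve.

Evaluate F(2, 6, 2) term-by-term (mod 7).
  3*X**2*Y ↦ 3·4·6·1 = 72
  3*X**2*Z ↦ 3·4·1·2 = 24
  3*X*Y**2 ↦ 3·2·36·1 = 216
  -X*Y*Z ↦ -1·2·6·2 = -24
  -3*X*Z**2 ↦ -3·2·1·4 = -24
  -2*Y**3 ↦ -2·1·216·1 = -432
  -Y**2*Z ↦ -1·1·36·2 = -72
  -3*Z**3 ↦ -3·1·1·8 = -24
Sum: F(2, 6, 2) = (72) + (24) + (216) + (-24) + (-24) + (-432) + (-72) + (-24) = -264.
Reducing mod 7: -264 ≡ 2 (mod 7).
Since F(a, b, c) ≡ 2 ≠ 0 (mod 7), P does NOT lie on the curve.


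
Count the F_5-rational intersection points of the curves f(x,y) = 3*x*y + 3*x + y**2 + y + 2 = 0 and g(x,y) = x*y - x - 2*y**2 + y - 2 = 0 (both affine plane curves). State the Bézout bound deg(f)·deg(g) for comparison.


Common zeros: {(3, 2)}; count = 1; Bézout bound = 4.

deg(f) = 2, deg(g) = 2, so Bézout bound = 4.
Scan x ∈ F_5. For each x, list the y ∈ F_5 with f(x, y) ≡ 0 and those with g(x, y) ≡ 0 (mod 5); the common zeros in that column are the intersection.
  x = 0: f ≡ 0 at y ∈ ∅; g ≡ 0 at y ∈ {4}; common: ∅.
  x = 1: f ≡ 0 at y ∈ {0, 1}; g ≡ 0 at y ∈ {3}; common: ∅.
  x = 2: f ≡ 0 at y ∈ ∅; g ≡ 0 at y ∈ ∅; common: ∅.
  x = 3: f ≡ 0 at y ∈ {2, 3}; g ≡ 0 at y ∈ {0, 2}; common: {2}.
  x = 4: f ≡ 0 at y ∈ ∅; g ≡ 0 at y ∈ ∅; common: ∅.
Collecting: common zeros = {(3, 2)}, so the count is 1.
Comparison with the Bézout bound: 1 ≤ 4 = deg(f)·deg(g), as expected for curves with no common component (the affine F_5-count falls short of the bound because intersections may lie at infinity, over extension fields, or carry multiplicity).


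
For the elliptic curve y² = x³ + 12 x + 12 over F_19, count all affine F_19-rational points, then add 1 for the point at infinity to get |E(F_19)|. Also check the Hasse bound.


Affine points = {(1, 5), (1, 14), (2, 5), (2, 14), (5, 8), (5, 11), (10, 7), (10, 12), (13, 3), (13, 16), (14, 6), (14, 13), (16, 5), (16, 14)}; affine count = 14; |E(F_19)| = 15.

Discriminant check: Δ ∝ 4a³ + 27b² = 4·12³ + 27·12² = 4·1728 + 27·144 ≡ 8 (mod 19). Nonzero ⇒ E is nonsingular.
For each x ∈ F_19, compute rhs = x³ + 12·x + 12 mod 19, then count y ∈ F_19 with y² ≡ rhs.
  x = 0: rhs = 12, matching y values: none (0 points).
  x = 1: rhs = 6, matching y values: 5, 14 (2 points).
  x = 2: rhs = 6, matching y values: 5, 14 (2 points).
  x = 3: rhs = 18, matching y values: none (0 points).
  x = 4: rhs = 10, matching y values: none (0 points).
  x = 5: rhs = 7, matching y values: 8, 11 (2 points).
  x = 6: rhs = 15, matching y values: none (0 points).
  x = 7: rhs = 2, matching y values: none (0 points).
  x = 8: rhs = 12, matching y values: none (0 points).
  x = 9: rhs = 13, matching y values: none (0 points).
  x = 10: rhs = 11, matching y values: 7, 12 (2 points).
  x = 11: rhs = 12, matching y values: none (0 points).
  x = 12: rhs = 3, matching y values: none (0 points).
  x = 13: rhs = 9, matching y values: 3, 16 (2 points).
  x = 14: rhs = 17, matching y values: 6, 13 (2 points).
  x = 15: rhs = 14, matching y values: none (0 points).
  x = 16: rhs = 6, matching y values: 5, 14 (2 points).
  x = 17: rhs = 18, matching y values: none (0 points).
  x = 18: rhs = 18, matching y values: none (0 points).
Total affine count: 14.
Full point count |E(F_19)| = 14 + 1 = 15.
Hasse bound: |15 − (19+1)| = |-5| = 5 ≤ 2√19 ≈ 8.7178 ✓.


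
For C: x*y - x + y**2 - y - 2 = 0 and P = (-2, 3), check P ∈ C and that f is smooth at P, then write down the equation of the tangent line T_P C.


Tangent line at P: 2*x + 3*y - 5 = 0.

Step 1: f(-2, 3) = 0, so P lies on C.
Step 2: partial derivatives
  f_x(x, y) = y - 1, f_y(x, y) = x + 2*y - 1.
  f_x(P) = 2, f_y(P) = 3 (gradient nonzero, so P is smooth).
Step 3: tangent line at P: 2·(x − -2) + 3·(y − 3) = 0.
Expanding: 2*x + 3*y - 5 = 0.


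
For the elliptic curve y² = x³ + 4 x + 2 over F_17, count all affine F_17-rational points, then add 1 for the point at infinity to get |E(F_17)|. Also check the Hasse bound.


Affine points = {(0, 6), (0, 11), (2, 1), (2, 16), (6, 2), (6, 15), (7, 4), (7, 13), (8, 6), (8, 11), (9, 6), (9, 11), (11, 0)}; affine count = 13; |E(F_17)| = 14.

Discriminant check: Δ ∝ 4a³ + 27b² = 4·4³ + 27·2² = 4·64 + 27·4 ≡ 7 (mod 17). Nonzero ⇒ E is nonsingular.
For each x ∈ F_17, compute rhs = x³ + 4·x + 2 mod 17, then count y ∈ F_17 with y² ≡ rhs.
  x = 0: rhs = 2, matching y values: 6, 11 (2 points).
  x = 1: rhs = 7, matching y values: none (0 points).
  x = 2: rhs = 1, matching y values: 1, 16 (2 points).
  x = 3: rhs = 7, matching y values: none (0 points).
  x = 4: rhs = 14, matching y values: none (0 points).
  x = 5: rhs = 11, matching y values: none (0 points).
  x = 6: rhs = 4, matching y values: 2, 15 (2 points).
  x = 7: rhs = 16, matching y values: 4, 13 (2 points).
  x = 8: rhs = 2, matching y values: 6, 11 (2 points).
  x = 9: rhs = 2, matching y values: 6, 11 (2 points).
  x = 10: rhs = 5, matching y values: none (0 points).
  x = 11: rhs = 0, matching y values: 0 (1 points).
  x = 12: rhs = 10, matching y values: none (0 points).
  x = 13: rhs = 7, matching y values: none (0 points).
  x = 14: rhs = 14, matching y values: none (0 points).
  x = 15: rhs = 3, matching y values: none (0 points).
  x = 16: rhs = 14, matching y values: none (0 points).
Total affine count: 13.
Full point count |E(F_17)| = 13 + 1 = 14.
Hasse bound: |14 − (17+1)| = |-4| = 4 ≤ 2√17 ≈ 8.2462 ✓.


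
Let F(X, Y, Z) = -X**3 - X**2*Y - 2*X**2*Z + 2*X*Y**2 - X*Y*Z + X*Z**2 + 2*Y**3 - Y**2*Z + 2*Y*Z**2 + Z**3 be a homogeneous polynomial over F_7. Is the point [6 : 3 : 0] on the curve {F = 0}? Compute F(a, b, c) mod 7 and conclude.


F(6,3,0) ≡ 6 (mod 7); P is NOT on the curve.

Evaluate F(6, 3, 0) term-by-term (mod 7).
  -X**3 ↦ -1·216·1·1 = -216
  -X**2*Y ↦ -1·36·3·1 = -108
  -2*X**2*Z ↦ -2·36·1·0 = 0
  2*X*Y**2 ↦ 2·6·9·1 = 108
  -X*Y*Z ↦ -1·6·3·0 = 0
  X*Z**2 ↦ 1·6·1·0 = 0
  2*Y**3 ↦ 2·1·27·1 = 54
  -Y**2*Z ↦ -1·1·9·0 = 0
  2*Y*Z**2 ↦ 2·1·3·0 = 0
  Z**3 ↦ 1·1·1·0 = 0
Sum: F(6, 3, 0) = (-216) + (-108) + (0) + (108) + (0) + (0) + (54) + (0) + (0) + (0) = -162.
Reducing mod 7: -162 ≡ 6 (mod 7).
Since F(a, b, c) ≡ 6 ≠ 0 (mod 7), P does NOT lie on the curve.


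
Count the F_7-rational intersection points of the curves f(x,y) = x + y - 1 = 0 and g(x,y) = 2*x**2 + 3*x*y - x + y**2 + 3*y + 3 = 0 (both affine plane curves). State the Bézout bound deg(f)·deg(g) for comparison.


Common zeros: {(0, 1)}; count = 1; Bézout bound = 2.

deg(f) = 1, deg(g) = 2, so Bézout bound = 2.
Scan x ∈ F_7. For each x, list the y ∈ F_7 with f(x, y) ≡ 0 and those with g(x, y) ≡ 0 (mod 7); the common zeros in that column are the intersection.
  x = 0: f ≡ 0 at y ∈ {1}; g ≡ 0 at y ∈ {1, 3}; common: {1}.
  x = 1: f ≡ 0 at y ∈ {0}; g ≡ 0 at y ∈ ∅; common: ∅.
  x = 2: f ≡ 0 at y ∈ {6}; g ≡ 0 at y ∈ ∅; common: ∅.
  x = 3: f ≡ 0 at y ∈ {5}; g ≡ 0 at y ∈ {3, 6}; common: ∅.
  x = 4: f ≡ 0 at y ∈ {4}; g ≡ 0 at y ∈ ∅; common: ∅.
  x = 5: f ≡ 0 at y ∈ {3}; g ≡ 0 at y ∈ ∅; common: ∅.
  x = 6: f ≡ 0 at y ∈ {2}; g ≡ 0 at y ∈ {1, 6}; common: ∅.
Collecting: common zeros = {(0, 1)}, so the count is 1.
Comparison with the Bézout bound: 1 ≤ 2 = deg(f)·deg(g), as expected for curves with no common component (the affine F_7-count falls short of the bound because intersections may lie at infinity, over extension fields, or carry multiplicity).


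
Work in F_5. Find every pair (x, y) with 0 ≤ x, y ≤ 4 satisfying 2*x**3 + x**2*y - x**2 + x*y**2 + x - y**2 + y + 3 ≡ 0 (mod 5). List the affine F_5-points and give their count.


Affine F_5-points: {(1, 0), (4, 2), (4, 4)}; count = 3.

For each of the 25 pairs (x, y) ∈ F_5², evaluate f(x, y) mod 5. Record the zeros.
  x = 0: [0↦3, 1↦3, 2↦1, 3↦2, 4↦1]  zeros at y ∈ ∅
  x = 1: [0↦0, 1↦2, 2↦4, 3↦1, 4↦3]  zeros at y ∈ {0}
  x = 2: [0↦2, 1↦3, 2↦1, 3↦1, 4↦3]  zeros at y ∈ ∅
  x = 3: [0↦1, 1↦3, 2↦4, 3↦4, 4↦3]  zeros at y ∈ ∅
  x = 4: [0↦4, 1↦4, 2↦0, 3↦2, 4↦0]  zeros at y ∈ {2, 4}
Collecting zeros: affine points = {(1, 0), (4, 2), (4, 4)}.
Total count |C(F_5)_aff| = 3.


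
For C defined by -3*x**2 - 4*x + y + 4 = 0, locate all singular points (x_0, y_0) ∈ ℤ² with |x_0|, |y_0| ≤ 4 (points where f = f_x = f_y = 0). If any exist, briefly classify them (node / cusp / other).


No singular points in the scanned grid; C is smooth there.

Compute partial derivatives:
  f_x = -6*x - 4.
  f_y = 1.
f_y = 1 is a nonzero constant, so f_y never vanishes: no point (x, y) can satisfy f = f_x = f_y = 0. In particular no (x, y) ∈ {−4, ..., 4}² is singular; the curve is smooth.


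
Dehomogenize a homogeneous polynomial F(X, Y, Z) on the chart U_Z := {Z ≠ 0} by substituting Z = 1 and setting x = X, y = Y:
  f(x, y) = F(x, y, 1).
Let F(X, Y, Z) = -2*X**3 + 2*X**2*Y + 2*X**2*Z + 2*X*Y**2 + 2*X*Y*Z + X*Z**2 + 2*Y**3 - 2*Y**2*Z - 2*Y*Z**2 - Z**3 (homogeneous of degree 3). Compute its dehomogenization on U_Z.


f(x, y) = -2*x**3 + 2*x**2*y + 2*x**2 + 2*x*y**2 + 2*x*y + x + 2*y**3 - 2*y**2 - 2*y - 1

On U_Z we set Z = 1. Each monomial c·X^i·Y^j·Z^k in F becomes c·x^i·y^j·1^k = c·x^i·y^j.
Substituting Z = 1: F(X, Y, 1) = -2*x**3 + 2*x**2*y + 2*x**2 + 2*x*y**2 + 2*x*y + x + 2*y**3 - 2*y**2 - 2*y - 1.
Note: deg(f) ≤ deg(F) = 3; strict inequality happens when F is divisible by Z (lost terms).


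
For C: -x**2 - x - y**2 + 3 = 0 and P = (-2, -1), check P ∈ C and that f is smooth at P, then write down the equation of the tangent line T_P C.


Tangent line at P: 3*x + 2*y + 8 = 0.

Step 1: f(-2, -1) = 0, so P lies on C.
Step 2: partial derivatives
  f_x(x, y) = -2*x - 1, f_y(x, y) = -2*y.
  f_x(P) = 3, f_y(P) = 2 (gradient nonzero, so P is smooth).
Step 3: tangent line at P: 3·(x − -2) + 2·(y − -1) = 0.
Expanding: 3*x + 2*y + 8 = 0.


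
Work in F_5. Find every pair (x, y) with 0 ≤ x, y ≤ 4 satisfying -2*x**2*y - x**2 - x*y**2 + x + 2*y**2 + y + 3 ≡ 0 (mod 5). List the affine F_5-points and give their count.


Affine F_5-points: {(1, 2), (1, 4), (2, 3), (4, 3), (4, 4)}; count = 5.

For each of the 25 pairs (x, y) ∈ F_5², evaluate f(x, y) mod 5. Record the zeros.
  x = 0: [0↦3, 1↦1, 2↦3, 3↦4, 4↦4]  zeros at y ∈ ∅
  x = 1: [0↦3, 1↦3, 2↦0, 3↦4, 4↦0]  zeros at y ∈ {2, 4}
  x = 2: [0↦1, 1↦4, 2↦2, 3↦0, 4↦3]  zeros at y ∈ {3}
  x = 3: [0↦2, 1↦4, 2↦4, 3↦2, 4↦3]  zeros at y ∈ ∅
  x = 4: [0↦1, 1↦3, 2↦1, 3↦0, 4↦0]  zeros at y ∈ {3, 4}
Collecting zeros: affine points = {(1, 2), (1, 4), (2, 3), (4, 3), (4, 4)}.
Total count |C(F_5)_aff| = 5.


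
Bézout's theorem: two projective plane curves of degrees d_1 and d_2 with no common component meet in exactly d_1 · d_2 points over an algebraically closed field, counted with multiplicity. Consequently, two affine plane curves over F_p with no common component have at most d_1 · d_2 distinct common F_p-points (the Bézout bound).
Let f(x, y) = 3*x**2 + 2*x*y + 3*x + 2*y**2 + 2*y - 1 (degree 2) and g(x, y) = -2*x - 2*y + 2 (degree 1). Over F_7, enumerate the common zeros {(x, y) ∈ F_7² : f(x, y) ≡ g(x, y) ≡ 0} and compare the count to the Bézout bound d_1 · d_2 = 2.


Common zeros: {(6, 2)}; count = 1; Bézout bound = 2.

deg(f) = 2, deg(g) = 1, so Bézout bound = 2.
Scan x ∈ F_7. For each x, list the y ∈ F_7 with f(x, y) ≡ 0 and those with g(x, y) ≡ 0 (mod 7); the common zeros in that column are the intersection.
  x = 0: f ≡ 0 at y ∈ ∅; g ≡ 0 at y ∈ {1}; common: ∅.
  x = 1: f ≡ 0 at y ∈ {2, 3}; g ≡ 0 at y ∈ {0}; common: ∅.
  x = 2: f ≡ 0 at y ∈ ∅; g ≡ 0 at y ∈ {6}; common: ∅.
  x = 3: f ≡ 0 at y ∈ {0, 3}; g ≡ 0 at y ∈ {5}; common: ∅.
  x = 4: f ≡ 0 at y ∈ ∅; g ≡ 0 at y ∈ {4}; common: ∅.
  x = 5: f ≡ 0 at y ∈ ∅; g ≡ 0 at y ∈ {3}; common: ∅.
  x = 6: f ≡ 0 at y ∈ {2, 5}; g ≡ 0 at y ∈ {2}; common: {2}.
Collecting: common zeros = {(6, 2)}, so the count is 1.
Comparison with the Bézout bound: 1 ≤ 2 = deg(f)·deg(g), as expected for curves with no common component (the affine F_7-count falls short of the bound because intersections may lie at infinity, over extension fields, or carry multiplicity).


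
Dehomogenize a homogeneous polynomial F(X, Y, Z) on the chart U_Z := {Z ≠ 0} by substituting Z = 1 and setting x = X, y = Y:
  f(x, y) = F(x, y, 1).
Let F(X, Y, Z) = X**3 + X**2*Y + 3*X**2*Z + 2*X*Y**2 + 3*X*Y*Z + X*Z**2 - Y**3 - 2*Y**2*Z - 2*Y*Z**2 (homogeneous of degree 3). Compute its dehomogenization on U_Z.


f(x, y) = x**3 + x**2*y + 3*x**2 + 2*x*y**2 + 3*x*y + x - y**3 - 2*y**2 - 2*y

On U_Z we set Z = 1. Each monomial c·X^i·Y^j·Z^k in F becomes c·x^i·y^j·1^k = c·x^i·y^j.
Substituting Z = 1: F(X, Y, 1) = x**3 + x**2*y + 3*x**2 + 2*x*y**2 + 3*x*y + x - y**3 - 2*y**2 - 2*y.
Note: deg(f) ≤ deg(F) = 3; strict inequality happens when F is divisible by Z (lost terms).


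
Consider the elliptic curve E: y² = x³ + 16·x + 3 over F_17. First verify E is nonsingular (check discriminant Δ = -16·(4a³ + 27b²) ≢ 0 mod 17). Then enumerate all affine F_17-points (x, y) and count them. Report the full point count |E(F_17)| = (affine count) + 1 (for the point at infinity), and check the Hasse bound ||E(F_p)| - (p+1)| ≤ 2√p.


Affine points = {(2, 3), (2, 14), (5, 2), (5, 15), (6, 3), (6, 14), (7, 4), (7, 13), (9, 3), (9, 14), (12, 6), (12, 11), (14, 8), (14, 9)}; affine count = 14; |E(F_17)| = 15.

Discriminant check: Δ ∝ 4a³ + 27b² = 4·16³ + 27·3² = 4·4096 + 27·9 ≡ 1 (mod 17). Nonzero ⇒ E is nonsingular.
For each x ∈ F_17, compute rhs = x³ + 16·x + 3 mod 17, then count y ∈ F_17 with y² ≡ rhs.
  x = 0: rhs = 3, matching y values: none (0 points).
  x = 1: rhs = 3, matching y values: none (0 points).
  x = 2: rhs = 9, matching y values: 3, 14 (2 points).
  x = 3: rhs = 10, matching y values: none (0 points).
  x = 4: rhs = 12, matching y values: none (0 points).
  x = 5: rhs = 4, matching y values: 2, 15 (2 points).
  x = 6: rhs = 9, matching y values: 3, 14 (2 points).
  x = 7: rhs = 16, matching y values: 4, 13 (2 points).
  x = 8: rhs = 14, matching y values: none (0 points).
  x = 9: rhs = 9, matching y values: 3, 14 (2 points).
  x = 10: rhs = 7, matching y values: none (0 points).
  x = 11: rhs = 14, matching y values: none (0 points).
  x = 12: rhs = 2, matching y values: 6, 11 (2 points).
  x = 13: rhs = 11, matching y values: none (0 points).
  x = 14: rhs = 13, matching y values: 8, 9 (2 points).
  x = 15: rhs = 14, matching y values: none (0 points).
  x = 16: rhs = 3, matching y values: none (0 points).
Total affine count: 14.
Full point count |E(F_17)| = 14 + 1 = 15.
Hasse bound: |15 − (17+1)| = |-3| = 3 ≤ 2√17 ≈ 8.2462 ✓.


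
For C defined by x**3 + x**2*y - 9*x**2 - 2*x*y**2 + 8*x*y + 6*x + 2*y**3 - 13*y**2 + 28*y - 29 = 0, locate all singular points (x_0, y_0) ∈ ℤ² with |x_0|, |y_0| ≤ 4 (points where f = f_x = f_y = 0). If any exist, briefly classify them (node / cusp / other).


Singular points: {(2, 3)}; classification: cusp.

Compute partial derivatives:
  f_x = 3*x**2 + 2*x*y - 18*x - 2*y**2 + 8*y + 6.
  f_y = x**2 - 4*x*y + 8*x + 6*y**2 - 26*y + 28.
Scan x_0 ∈ {−4, ..., 4}. For each x_0, f_y(x_0, y) is a polynomial in y; find its integer roots y ∈ {−4, ..., 4}, then test f_x and f at those candidates.
  x = -4: f_y(-4, y) = 6*y**2 - 10*y + 12; no integer root y with |y| ≤ 4.
  x = -3: f_y(-3, y) = 6*y**2 - 14*y + 13; no integer root y with |y| ≤ 4.
  x = -2: f_y(-2, y) = 6*y**2 - 18*y + 16; no integer root y with |y| ≤ 4.
  x = -1: f_y(-1, y) = 6*y**2 - 22*y + 21; no integer root y with |y| ≤ 4.
  x = 0: f_y(0, y) = 6*y**2 - 26*y + 28; vanishes at y ∈ {2}. (0, 2): f_x = 14 ≠ 0.
  x = 1: f_y(1, y) = 6*y**2 - 30*y + 37; no integer root y with |y| ≤ 4.
  x = 2: f_y(2, y) = 6*y**2 - 34*y + 48; vanishes at y ∈ {3}. (2, 3): f_x = 0, f = 0 — SINGULAR.
  x = 3: f_y(3, y) = 6*y**2 - 38*y + 61; no integer root y with |y| ≤ 4.
  x = 4: f_y(4, y) = 6*y**2 - 42*y + 76; no integer root y with |y| ≤ 4.
Only singular point on the grid: (2, 3).
Classify: substitute x = 2 + u, y = 3 + v and expand: f = u**3 + u**2*v - 2*u*v**2 + 2*v**3 + v**2.
No constant or linear terms (consistent with a singular point). Quadratic part: v**2. Cubic part: u**3 + u**2*v - 2*u*v**2 + 2*v**3.
The quadratic part v**2 is a perfect square, so there is a single (double) tangent line v = 0, i.e. y = 3. Restricting the cubic part to that line (v = 0) leaves u**3 ≠ 0, so f is not divisible by v and the branch is v² ≈ -u**3 to lowest order — this is a cusp.
Classification: cusp.


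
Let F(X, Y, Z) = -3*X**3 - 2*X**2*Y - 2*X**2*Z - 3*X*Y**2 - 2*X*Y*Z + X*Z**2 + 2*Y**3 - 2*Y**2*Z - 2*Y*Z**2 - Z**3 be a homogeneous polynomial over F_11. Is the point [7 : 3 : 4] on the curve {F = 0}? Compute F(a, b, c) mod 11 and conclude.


F(7,3,4) ≡ 7 (mod 11); P is NOT on the curve.

Evaluate F(7, 3, 4) term-by-term (mod 11).
  -3*X**3 ↦ -3·343·1·1 = -1029
  -2*X**2*Y ↦ -2·49·3·1 = -294
  -2*X**2*Z ↦ -2·49·1·4 = -392
  -3*X*Y**2 ↦ -3·7·9·1 = -189
  -2*X*Y*Z ↦ -2·7·3·4 = -168
  X*Z**2 ↦ 1·7·1·16 = 112
  2*Y**3 ↦ 2·1·27·1 = 54
  -2*Y**2*Z ↦ -2·1·9·4 = -72
  -2*Y*Z**2 ↦ -2·1·3·16 = -96
  -Z**3 ↦ -1·1·1·64 = -64
Sum: F(7, 3, 4) = (-1029) + (-294) + (-392) + (-189) + (-168) + (112) + (54) + (-72) + (-96) + (-64) = -2138.
Reducing mod 11: -2138 ≡ 7 (mod 11).
Since F(a, b, c) ≡ 7 ≠ 0 (mod 11), P does NOT lie on the curve.


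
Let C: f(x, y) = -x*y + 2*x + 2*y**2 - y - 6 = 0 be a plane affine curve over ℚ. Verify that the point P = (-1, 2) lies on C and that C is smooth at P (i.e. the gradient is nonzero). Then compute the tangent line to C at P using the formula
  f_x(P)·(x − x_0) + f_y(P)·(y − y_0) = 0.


Tangent line at P: 8*y - 16 = 0.

Step 1: f(-1, 2) = 0, so P lies on C.
Step 2: partial derivatives
  f_x(x, y) = 2 - y, f_y(x, y) = -x + 4*y - 1.
  f_x(P) = 0, f_y(P) = 8 (gradient nonzero, so P is smooth).
Step 3: tangent line at P: 0·(x − -1) + 8·(y − 2) = 0.
Expanding: 8*y - 16 = 0.


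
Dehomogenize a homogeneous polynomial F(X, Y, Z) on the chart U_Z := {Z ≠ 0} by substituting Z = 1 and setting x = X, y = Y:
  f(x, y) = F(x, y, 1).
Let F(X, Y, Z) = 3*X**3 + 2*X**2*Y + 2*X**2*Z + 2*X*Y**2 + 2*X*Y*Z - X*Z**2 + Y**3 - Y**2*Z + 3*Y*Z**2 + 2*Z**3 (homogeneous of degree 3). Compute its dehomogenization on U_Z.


f(x, y) = 3*x**3 + 2*x**2*y + 2*x**2 + 2*x*y**2 + 2*x*y - x + y**3 - y**2 + 3*y + 2

On U_Z we set Z = 1. Each monomial c·X^i·Y^j·Z^k in F becomes c·x^i·y^j·1^k = c·x^i·y^j.
Substituting Z = 1: F(X, Y, 1) = 3*x**3 + 2*x**2*y + 2*x**2 + 2*x*y**2 + 2*x*y - x + y**3 - y**2 + 3*y + 2.
Note: deg(f) ≤ deg(F) = 3; strict inequality happens when F is divisible by Z (lost terms).


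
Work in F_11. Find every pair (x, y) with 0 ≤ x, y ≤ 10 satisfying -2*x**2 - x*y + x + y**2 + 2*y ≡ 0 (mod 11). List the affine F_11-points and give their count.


Affine F_11-points: {(0, 0), (0, 9), (1, 3), (1, 7), (6, 0), (6, 4), (7, 7), (7, 9), (9, 3), (9, 4)}; count = 10.

For each of the 121 pairs (x, y) ∈ F_11², evaluate f(x, y) mod 11. Record the zeros.
  x = 0: [0↦0, 1↦3, 2↦8, 3↦4, 4↦2, 5↦2, 6↦4, 7↦8, 8↦3, 9↦0, 10↦10]  zeros at y ∈ {0, 9}
  x = 1: [0↦10, 1↦1, 2↦5, 3↦0, 4↦8, 5↦7, 6↦8, 7↦0, 8↦5, 9↦1, 10↦10]  zeros at y ∈ {3, 7}
  x = 2: [0↦5, 1↦6, 2↦9, 3↦3, 4↦10, 5↦8, 6↦8, 7↦10, 8↦3, 9↦9, 10↦6]  zeros at y ∈ ∅
  x = 3: [0↦7, 1↦7, 2↦9, 3↦2, 4↦8, 5↦5, 6↦4, 7↦5, 8↦8, 9↦2, 10↦9]  zeros at y ∈ ∅
  x = 4: [0↦5, 1↦4, 2↦5, 3↦8, 4↦2, 5↦9, 6↦7, 7↦7, 8↦9, 9↦2, 10↦8]  zeros at y ∈ ∅
  x = 5: [0↦10, 1↦8, 2↦8, 3↦10, 4↦3, 5↦9, 6↦6, 7↦5, 8↦6, 9↦9, 10↦3]  zeros at y ∈ ∅
  x = 6: [0↦0, 1↦8, 2↦7, 3↦8, 4↦0, 5↦5, 6↦1, 7↦10, 8↦10, 9↦1, 10↦5]  zeros at y ∈ {0, 4}
  x = 7: [0↦8, 1↦4, 2↦2, 3↦2, 4↦4, 5↦8, 6↦3, 7↦0, 8↦10, 9↦0, 10↦3]  zeros at y ∈ {7, 9}
  x = 8: [0↦1, 1↦7, 2↦4, 3↦3, 4↦4, 5↦7, 6↦1, 7↦8, 8↦6, 9↦6, 10↦8]  zeros at y ∈ ∅
  x = 9: [0↦1, 1↦6, 2↦2, 3↦0, 4↦0, 5↦2, 6↦6, 7↦1, 8↦9, 9↦8, 10↦9]  zeros at y ∈ {3, 4}
  x = 10: [0↦8, 1↦1, 2↦7, 3↦4, 4↦3, 5↦4, 6↦7, 7↦1, 8↦8, 9↦6, 10↦6]  zeros at y ∈ ∅
Collecting zeros: affine points = {(0, 0), (0, 9), (1, 3), (1, 7), (6, 0), (6, 4), (7, 7), (7, 9), (9, 3), (9, 4)}.
Total count |C(F_11)_aff| = 10.


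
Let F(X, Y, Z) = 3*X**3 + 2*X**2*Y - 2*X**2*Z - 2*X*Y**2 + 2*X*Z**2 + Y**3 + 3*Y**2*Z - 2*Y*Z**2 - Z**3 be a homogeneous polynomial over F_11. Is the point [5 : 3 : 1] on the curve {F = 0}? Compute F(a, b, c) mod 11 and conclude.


F(5,3,1) ≡ 2 (mod 11); P is NOT on the curve.

Evaluate F(5, 3, 1) term-by-term (mod 11).
  3*X**3 ↦ 3·125·1·1 = 375
  2*X**2*Y ↦ 2·25·3·1 = 150
  -2*X**2*Z ↦ -2·25·1·1 = -50
  -2*X*Y**2 ↦ -2·5·9·1 = -90
  2*X*Z**2 ↦ 2·5·1·1 = 10
  Y**3 ↦ 1·1·27·1 = 27
  3*Y**2*Z ↦ 3·1·9·1 = 27
  -2*Y*Z**2 ↦ -2·1·3·1 = -6
  -Z**3 ↦ -1·1·1·1 = -1
Sum: F(5, 3, 1) = (375) + (150) + (-50) + (-90) + (10) + (27) + (27) + (-6) + (-1) = 442.
Reducing mod 11: 442 ≡ 2 (mod 11).
Since F(a, b, c) ≡ 2 ≠ 0 (mod 11), P does NOT lie on the curve.


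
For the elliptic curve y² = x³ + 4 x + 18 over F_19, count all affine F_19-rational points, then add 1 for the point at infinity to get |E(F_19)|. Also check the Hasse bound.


Affine points = {(1, 2), (1, 17), (3, 0), (5, 7), (5, 12), (6, 7), (6, 12), (7, 3), (7, 16), (8, 7), (8, 12), (9, 2), (9, 17), (11, 5), (11, 14), (13, 5), (13, 14), (14, 5), (14, 14), (16, 6), (16, 13)}; affine count = 21; |E(F_19)| = 22.

Discriminant check: Δ ∝ 4a³ + 27b² = 4·4³ + 27·18² = 4·64 + 27·324 ≡ 17 (mod 19). Nonzero ⇒ E is nonsingular.
For each x ∈ F_19, compute rhs = x³ + 4·x + 18 mod 19, then count y ∈ F_19 with y² ≡ rhs.
  x = 0: rhs = 18, matching y values: none (0 points).
  x = 1: rhs = 4, matching y values: 2, 17 (2 points).
  x = 2: rhs = 15, matching y values: none (0 points).
  x = 3: rhs = 0, matching y values: 0 (1 points).
  x = 4: rhs = 3, matching y values: none (0 points).
  x = 5: rhs = 11, matching y values: 7, 12 (2 points).
  x = 6: rhs = 11, matching y values: 7, 12 (2 points).
  x = 7: rhs = 9, matching y values: 3, 16 (2 points).
  x = 8: rhs = 11, matching y values: 7, 12 (2 points).
  x = 9: rhs = 4, matching y values: 2, 17 (2 points).
  x = 10: rhs = 13, matching y values: none (0 points).
  x = 11: rhs = 6, matching y values: 5, 14 (2 points).
  x = 12: rhs = 8, matching y values: none (0 points).
  x = 13: rhs = 6, matching y values: 5, 14 (2 points).
  x = 14: rhs = 6, matching y values: 5, 14 (2 points).
  x = 15: rhs = 14, matching y values: none (0 points).
  x = 16: rhs = 17, matching y values: 6, 13 (2 points).
  x = 17: rhs = 2, matching y values: none (0 points).
  x = 18: rhs = 13, matching y values: none (0 points).
Total affine count: 21.
Full point count |E(F_19)| = 21 + 1 = 22.
Hasse bound: |22 − (19+1)| = |2| = 2 ≤ 2√19 ≈ 8.7178 ✓.


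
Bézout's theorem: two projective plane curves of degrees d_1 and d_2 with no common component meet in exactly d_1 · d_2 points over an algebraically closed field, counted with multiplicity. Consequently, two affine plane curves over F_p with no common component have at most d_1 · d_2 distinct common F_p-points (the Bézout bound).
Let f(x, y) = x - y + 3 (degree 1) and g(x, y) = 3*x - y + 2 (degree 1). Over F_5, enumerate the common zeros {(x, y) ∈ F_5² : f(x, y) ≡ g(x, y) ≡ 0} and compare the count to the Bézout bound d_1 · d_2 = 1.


Common zeros: {(3, 1)}; count = 1; Bézout bound = 1.

deg(f) = 1, deg(g) = 1, so Bézout bound = 1.
Scan x ∈ F_5. For each x, list the y ∈ F_5 with f(x, y) ≡ 0 and those with g(x, y) ≡ 0 (mod 5); the common zeros in that column are the intersection.
  x = 0: f ≡ 0 at y ∈ {3}; g ≡ 0 at y ∈ {2}; common: ∅.
  x = 1: f ≡ 0 at y ∈ {4}; g ≡ 0 at y ∈ {0}; common: ∅.
  x = 2: f ≡ 0 at y ∈ {0}; g ≡ 0 at y ∈ {3}; common: ∅.
  x = 3: f ≡ 0 at y ∈ {1}; g ≡ 0 at y ∈ {1}; common: {1}.
  x = 4: f ≡ 0 at y ∈ {2}; g ≡ 0 at y ∈ {4}; common: ∅.
Collecting: common zeros = {(3, 1)}, so the count is 1.
Comparison with the Bézout bound: 1 ≤ 1 = deg(f)·deg(g), as expected for curves with no common component (the bound is attained).


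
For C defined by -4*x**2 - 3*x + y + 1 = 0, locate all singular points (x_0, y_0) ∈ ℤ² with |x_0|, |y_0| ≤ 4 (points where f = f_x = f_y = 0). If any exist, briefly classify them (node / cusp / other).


No singular points in the scanned grid; C is smooth there.

Compute partial derivatives:
  f_x = -8*x - 3.
  f_y = 1.
f_y = 1 is a nonzero constant, so f_y never vanishes: no point (x, y) can satisfy f = f_x = f_y = 0. In particular no (x, y) ∈ {−4, ..., 4}² is singular; the curve is smooth.


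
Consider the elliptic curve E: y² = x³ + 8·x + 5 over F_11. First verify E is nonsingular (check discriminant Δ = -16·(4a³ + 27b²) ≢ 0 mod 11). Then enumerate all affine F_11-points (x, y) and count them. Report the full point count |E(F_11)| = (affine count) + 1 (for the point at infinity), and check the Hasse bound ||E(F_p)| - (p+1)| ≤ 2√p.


Affine points = {(0, 4), (0, 7), (1, 5), (1, 6), (3, 1), (3, 10), (5, 4), (5, 7), (6, 4), (6, 7), (8, 3), (8, 8), (9, 5), (9, 6)}; affine count = 14; |E(F_11)| = 15.

Discriminant check: Δ ∝ 4a³ + 27b² = 4·8³ + 27·5² = 4·512 + 27·25 ≡ 6 (mod 11). Nonzero ⇒ E is nonsingular.
For each x ∈ F_11, compute rhs = x³ + 8·x + 5 mod 11, then count y ∈ F_11 with y² ≡ rhs.
  x = 0: rhs = 5, matching y values: 4, 7 (2 points).
  x = 1: rhs = 3, matching y values: 5, 6 (2 points).
  x = 2: rhs = 7, matching y values: none (0 points).
  x = 3: rhs = 1, matching y values: 1, 10 (2 points).
  x = 4: rhs = 2, matching y values: none (0 points).
  x = 5: rhs = 5, matching y values: 4, 7 (2 points).
  x = 6: rhs = 5, matching y values: 4, 7 (2 points).
  x = 7: rhs = 8, matching y values: none (0 points).
  x = 8: rhs = 9, matching y values: 3, 8 (2 points).
  x = 9: rhs = 3, matching y values: 5, 6 (2 points).
  x = 10: rhs = 7, matching y values: none (0 points).
Total affine count: 14.
Full point count |E(F_11)| = 14 + 1 = 15.
Hasse bound: |15 − (11+1)| = |3| = 3 ≤ 2√11 ≈ 6.6332 ✓.
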